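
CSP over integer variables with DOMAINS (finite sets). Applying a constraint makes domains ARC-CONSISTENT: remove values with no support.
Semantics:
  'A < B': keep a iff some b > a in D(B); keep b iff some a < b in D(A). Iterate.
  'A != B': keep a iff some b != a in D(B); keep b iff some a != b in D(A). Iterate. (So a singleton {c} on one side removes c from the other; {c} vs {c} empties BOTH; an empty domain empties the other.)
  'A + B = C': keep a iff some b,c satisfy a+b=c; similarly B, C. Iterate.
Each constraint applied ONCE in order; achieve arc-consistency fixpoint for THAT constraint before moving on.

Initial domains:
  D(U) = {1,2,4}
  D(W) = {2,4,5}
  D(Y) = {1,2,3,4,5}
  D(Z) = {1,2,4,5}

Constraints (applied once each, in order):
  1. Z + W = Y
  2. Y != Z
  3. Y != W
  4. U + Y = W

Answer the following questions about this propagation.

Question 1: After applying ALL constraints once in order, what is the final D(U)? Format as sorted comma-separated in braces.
Constraint 1 (Z + W = Y) on D(Z)={1,2,4,5} D(W)={2,4,5} D(Y)={1,2,3,4,5}: Z {1,2,4,5}->{1,2}; W {2,4,5}->{2,4}; Y {1,2,3,4,5}->{3,4,5}
Constraint 2 (Y != Z) on D(Y)={3,4,5} D(Z)={1,2}: no change
Constraint 3 (Y != W) on D(Y)={3,4,5} D(W)={2,4}: no change
Constraint 4 (U + Y = W) on D(U)={1,2,4} D(Y)={3,4,5} D(W)={2,4}: U {1,2,4}->{1}; Y {3,4,5}->{3}; W {2,4}->{4}
So after all 4 constraints: D(U) = {1}

Answer: {1}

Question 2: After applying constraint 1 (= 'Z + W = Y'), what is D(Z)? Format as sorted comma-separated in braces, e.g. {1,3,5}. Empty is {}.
Answer: {1,2}

Derivation:
Constraint 1 (Z + W = Y) on D(Z)={1,2,4,5} D(W)={2,4,5} D(Y)={1,2,3,4,5}: Z {1,2,4,5}->{1,2}; W {2,4,5}->{2,4}; Y {1,2,3,4,5}->{3,4,5}
So after constraint 1: D(Z) = {1,2}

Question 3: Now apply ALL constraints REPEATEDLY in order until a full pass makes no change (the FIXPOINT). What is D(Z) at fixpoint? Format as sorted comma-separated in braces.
Answer: {}

Derivation:
pass 0 (initial): D(Z)={1,2,4,5}
pass 1: U {1,2,4}->{1}; W {2,4,5}->{4}; Y {1,2,3,4,5}->{3}; Z {1,2,4,5}->{1,2}
pass 2: U {1}->{}; W {4}->{}; Y {3}->{}; Z {1,2}->{}
pass 3: no change
Fixpoint after 3 passes: D(Z) = {}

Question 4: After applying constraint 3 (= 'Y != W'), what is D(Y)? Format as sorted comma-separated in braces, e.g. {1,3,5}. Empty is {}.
Answer: {3,4,5}

Derivation:
Constraint 1 (Z + W = Y) on D(Z)={1,2,4,5} D(W)={2,4,5} D(Y)={1,2,3,4,5}: Z {1,2,4,5}->{1,2}; W {2,4,5}->{2,4}; Y {1,2,3,4,5}->{3,4,5}
Constraint 2 (Y != Z) on D(Y)={3,4,5} D(Z)={1,2}: no change
Constraint 3 (Y != W) on D(Y)={3,4,5} D(W)={2,4}: no change
So after constraint 3: D(Y) = {3,4,5}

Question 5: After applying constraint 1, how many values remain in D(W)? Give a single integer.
Answer: 2

Derivation:
Constraint 1 (Z + W = Y) on D(Z)={1,2,4,5} D(W)={2,4,5} D(Y)={1,2,3,4,5}: Z {1,2,4,5}->{1,2}; W {2,4,5}->{2,4}; Y {1,2,3,4,5}->{3,4,5}
So after constraint 1: D(W)={2,4}, size = 2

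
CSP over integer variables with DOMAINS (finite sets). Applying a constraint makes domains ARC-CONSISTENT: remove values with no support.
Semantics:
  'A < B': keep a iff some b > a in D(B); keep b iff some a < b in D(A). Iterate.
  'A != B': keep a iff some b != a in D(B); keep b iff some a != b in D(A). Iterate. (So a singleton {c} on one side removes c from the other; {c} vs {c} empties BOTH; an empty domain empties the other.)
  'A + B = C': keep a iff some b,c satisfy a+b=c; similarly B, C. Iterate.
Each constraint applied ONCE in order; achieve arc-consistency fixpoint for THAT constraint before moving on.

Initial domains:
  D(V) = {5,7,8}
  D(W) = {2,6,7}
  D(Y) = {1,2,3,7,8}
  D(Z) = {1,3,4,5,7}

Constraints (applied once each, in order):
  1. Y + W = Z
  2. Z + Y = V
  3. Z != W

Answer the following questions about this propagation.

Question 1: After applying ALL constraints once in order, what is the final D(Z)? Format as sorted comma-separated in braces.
Constraint 1 (Y + W = Z) on D(Y)={1,2,3,7,8} D(W)={2,6,7} D(Z)={1,3,4,5,7}: Y {1,2,3,7,8}->{1,2,3}; W {2,6,7}->{2,6}; Z {1,3,4,5,7}->{3,4,5,7}
Constraint 2 (Z + Y = V) on D(Z)={3,4,5,7} D(Y)={1,2,3} D(V)={5,7,8}: no change
Constraint 3 (Z != W) on D(Z)={3,4,5,7} D(W)={2,6}: no change
So after all 3 constraints: D(Z) = {3,4,5,7}

Answer: {3,4,5,7}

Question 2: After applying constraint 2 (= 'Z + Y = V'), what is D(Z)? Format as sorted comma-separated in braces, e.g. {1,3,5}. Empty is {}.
Answer: {3,4,5,7}

Derivation:
Constraint 1 (Y + W = Z) on D(Y)={1,2,3,7,8} D(W)={2,6,7} D(Z)={1,3,4,5,7}: Y {1,2,3,7,8}->{1,2,3}; W {2,6,7}->{2,6}; Z {1,3,4,5,7}->{3,4,5,7}
Constraint 2 (Z + Y = V) on D(Z)={3,4,5,7} D(Y)={1,2,3} D(V)={5,7,8}: no change
So after constraint 2: D(Z) = {3,4,5,7}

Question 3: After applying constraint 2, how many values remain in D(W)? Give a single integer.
Answer: 2

Derivation:
Constraint 1 (Y + W = Z) on D(Y)={1,2,3,7,8} D(W)={2,6,7} D(Z)={1,3,4,5,7}: Y {1,2,3,7,8}->{1,2,3}; W {2,6,7}->{2,6}; Z {1,3,4,5,7}->{3,4,5,7}
Constraint 2 (Z + Y = V) on D(Z)={3,4,5,7} D(Y)={1,2,3} D(V)={5,7,8}: no change
So after constraint 2: D(W)={2,6}, size = 2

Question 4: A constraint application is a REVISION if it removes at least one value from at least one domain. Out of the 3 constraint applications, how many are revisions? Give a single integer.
Answer: 1

Derivation:
Constraint 1 (Y + W = Z) on D(Y)={1,2,3,7,8} D(W)={2,6,7} D(Z)={1,3,4,5,7}: Y {1,2,3,7,8}->{1,2,3}; W {2,6,7}->{2,6}; Z {1,3,4,5,7}->{3,4,5,7} => REVISION
Constraint 2 (Z + Y = V) on D(Z)={3,4,5,7} D(Y)={1,2,3} D(V)={5,7,8}: no change => not a revision
Constraint 3 (Z != W) on D(Z)={3,4,5,7} D(W)={2,6}: no change => not a revision
Total revisions = 1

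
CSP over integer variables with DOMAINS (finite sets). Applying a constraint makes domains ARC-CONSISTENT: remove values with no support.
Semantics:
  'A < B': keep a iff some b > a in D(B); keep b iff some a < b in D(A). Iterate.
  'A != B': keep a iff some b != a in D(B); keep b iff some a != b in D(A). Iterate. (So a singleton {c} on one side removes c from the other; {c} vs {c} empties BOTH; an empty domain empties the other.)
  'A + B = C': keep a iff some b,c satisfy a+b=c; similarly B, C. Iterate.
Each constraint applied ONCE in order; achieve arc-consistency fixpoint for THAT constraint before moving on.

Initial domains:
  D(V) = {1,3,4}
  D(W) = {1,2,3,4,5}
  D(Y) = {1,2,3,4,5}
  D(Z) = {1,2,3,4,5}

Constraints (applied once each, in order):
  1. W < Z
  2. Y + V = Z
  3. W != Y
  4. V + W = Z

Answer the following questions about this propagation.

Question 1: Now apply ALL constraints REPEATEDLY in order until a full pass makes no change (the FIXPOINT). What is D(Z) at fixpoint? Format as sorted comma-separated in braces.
pass 0 (initial): D(Z)={1,2,3,4,5}
pass 1: W {1,2,3,4,5}->{1,2,3,4}; Y {1,2,3,4,5}->{1,2,3,4}; Z {1,2,3,4,5}->{2,3,4,5}
pass 2: no change
Fixpoint after 2 passes: D(Z) = {2,3,4,5}

Answer: {2,3,4,5}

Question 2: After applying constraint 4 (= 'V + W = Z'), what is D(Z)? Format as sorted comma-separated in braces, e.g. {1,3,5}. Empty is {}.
Answer: {2,3,4,5}

Derivation:
Constraint 1 (W < Z) on D(W)={1,2,3,4,5} D(Z)={1,2,3,4,5}: W {1,2,3,4,5}->{1,2,3,4}; Z {1,2,3,4,5}->{2,3,4,5}
Constraint 2 (Y + V = Z) on D(Y)={1,2,3,4,5} D(V)={1,3,4} D(Z)={2,3,4,5}: Y {1,2,3,4,5}->{1,2,3,4}
Constraint 3 (W != Y) on D(W)={1,2,3,4} D(Y)={1,2,3,4}: no change
Constraint 4 (V + W = Z) on D(V)={1,3,4} D(W)={1,2,3,4} D(Z)={2,3,4,5}: no change
So after constraint 4: D(Z) = {2,3,4,5}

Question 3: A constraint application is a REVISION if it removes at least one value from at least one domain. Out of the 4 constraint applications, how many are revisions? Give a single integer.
Constraint 1 (W < Z) on D(W)={1,2,3,4,5} D(Z)={1,2,3,4,5}: W {1,2,3,4,5}->{1,2,3,4}; Z {1,2,3,4,5}->{2,3,4,5} => REVISION
Constraint 2 (Y + V = Z) on D(Y)={1,2,3,4,5} D(V)={1,3,4} D(Z)={2,3,4,5}: Y {1,2,3,4,5}->{1,2,3,4} => REVISION
Constraint 3 (W != Y) on D(W)={1,2,3,4} D(Y)={1,2,3,4}: no change => not a revision
Constraint 4 (V + W = Z) on D(V)={1,3,4} D(W)={1,2,3,4} D(Z)={2,3,4,5}: no change => not a revision
Total revisions = 2

Answer: 2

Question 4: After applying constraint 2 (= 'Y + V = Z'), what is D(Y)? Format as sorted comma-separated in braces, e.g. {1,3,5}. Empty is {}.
Answer: {1,2,3,4}

Derivation:
Constraint 1 (W < Z) on D(W)={1,2,3,4,5} D(Z)={1,2,3,4,5}: W {1,2,3,4,5}->{1,2,3,4}; Z {1,2,3,4,5}->{2,3,4,5}
Constraint 2 (Y + V = Z) on D(Y)={1,2,3,4,5} D(V)={1,3,4} D(Z)={2,3,4,5}: Y {1,2,3,4,5}->{1,2,3,4}
So after constraint 2: D(Y) = {1,2,3,4}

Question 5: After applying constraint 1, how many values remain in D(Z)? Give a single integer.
Answer: 4

Derivation:
Constraint 1 (W < Z) on D(W)={1,2,3,4,5} D(Z)={1,2,3,4,5}: W {1,2,3,4,5}->{1,2,3,4}; Z {1,2,3,4,5}->{2,3,4,5}
So after constraint 1: D(Z)={2,3,4,5}, size = 4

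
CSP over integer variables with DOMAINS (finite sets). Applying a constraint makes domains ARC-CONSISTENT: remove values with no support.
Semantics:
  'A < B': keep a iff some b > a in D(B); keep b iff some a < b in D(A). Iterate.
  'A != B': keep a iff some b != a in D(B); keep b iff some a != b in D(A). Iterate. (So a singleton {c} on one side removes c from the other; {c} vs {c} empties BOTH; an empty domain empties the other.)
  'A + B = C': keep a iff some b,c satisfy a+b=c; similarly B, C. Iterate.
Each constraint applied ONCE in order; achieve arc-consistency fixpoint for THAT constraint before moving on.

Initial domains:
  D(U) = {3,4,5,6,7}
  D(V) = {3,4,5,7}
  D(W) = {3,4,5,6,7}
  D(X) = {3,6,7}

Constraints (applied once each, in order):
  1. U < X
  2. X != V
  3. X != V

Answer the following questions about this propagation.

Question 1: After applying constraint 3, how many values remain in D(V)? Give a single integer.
Constraint 1 (U < X) on D(U)={3,4,5,6,7} D(X)={3,6,7}: U {3,4,5,6,7}->{3,4,5,6}; X {3,6,7}->{6,7}
Constraint 2 (X != V) on D(X)={6,7} D(V)={3,4,5,7}: no change
Constraint 3 (X != V) on D(X)={6,7} D(V)={3,4,5,7}: no change
So after constraint 3: D(V)={3,4,5,7}, size = 4

Answer: 4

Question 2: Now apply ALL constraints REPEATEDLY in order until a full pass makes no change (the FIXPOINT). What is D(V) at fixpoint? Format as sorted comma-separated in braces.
pass 0 (initial): D(V)={3,4,5,7}
pass 1: U {3,4,5,6,7}->{3,4,5,6}; X {3,6,7}->{6,7}
pass 2: no change
Fixpoint after 2 passes: D(V) = {3,4,5,7}

Answer: {3,4,5,7}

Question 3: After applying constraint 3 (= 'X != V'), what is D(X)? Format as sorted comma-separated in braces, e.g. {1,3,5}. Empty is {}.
Constraint 1 (U < X) on D(U)={3,4,5,6,7} D(X)={3,6,7}: U {3,4,5,6,7}->{3,4,5,6}; X {3,6,7}->{6,7}
Constraint 2 (X != V) on D(X)={6,7} D(V)={3,4,5,7}: no change
Constraint 3 (X != V) on D(X)={6,7} D(V)={3,4,5,7}: no change
So after constraint 3: D(X) = {6,7}

Answer: {6,7}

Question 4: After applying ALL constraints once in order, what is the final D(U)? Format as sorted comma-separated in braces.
Answer: {3,4,5,6}

Derivation:
Constraint 1 (U < X) on D(U)={3,4,5,6,7} D(X)={3,6,7}: U {3,4,5,6,7}->{3,4,5,6}; X {3,6,7}->{6,7}
Constraint 2 (X != V) on D(X)={6,7} D(V)={3,4,5,7}: no change
Constraint 3 (X != V) on D(X)={6,7} D(V)={3,4,5,7}: no change
So after all 3 constraints: D(U) = {3,4,5,6}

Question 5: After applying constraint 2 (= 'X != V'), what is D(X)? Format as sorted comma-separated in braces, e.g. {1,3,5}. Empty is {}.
Constraint 1 (U < X) on D(U)={3,4,5,6,7} D(X)={3,6,7}: U {3,4,5,6,7}->{3,4,5,6}; X {3,6,7}->{6,7}
Constraint 2 (X != V) on D(X)={6,7} D(V)={3,4,5,7}: no change
So after constraint 2: D(X) = {6,7}

Answer: {6,7}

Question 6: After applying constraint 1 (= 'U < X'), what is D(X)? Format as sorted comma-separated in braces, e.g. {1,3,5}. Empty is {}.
Answer: {6,7}

Derivation:
Constraint 1 (U < X) on D(U)={3,4,5,6,7} D(X)={3,6,7}: U {3,4,5,6,7}->{3,4,5,6}; X {3,6,7}->{6,7}
So after constraint 1: D(X) = {6,7}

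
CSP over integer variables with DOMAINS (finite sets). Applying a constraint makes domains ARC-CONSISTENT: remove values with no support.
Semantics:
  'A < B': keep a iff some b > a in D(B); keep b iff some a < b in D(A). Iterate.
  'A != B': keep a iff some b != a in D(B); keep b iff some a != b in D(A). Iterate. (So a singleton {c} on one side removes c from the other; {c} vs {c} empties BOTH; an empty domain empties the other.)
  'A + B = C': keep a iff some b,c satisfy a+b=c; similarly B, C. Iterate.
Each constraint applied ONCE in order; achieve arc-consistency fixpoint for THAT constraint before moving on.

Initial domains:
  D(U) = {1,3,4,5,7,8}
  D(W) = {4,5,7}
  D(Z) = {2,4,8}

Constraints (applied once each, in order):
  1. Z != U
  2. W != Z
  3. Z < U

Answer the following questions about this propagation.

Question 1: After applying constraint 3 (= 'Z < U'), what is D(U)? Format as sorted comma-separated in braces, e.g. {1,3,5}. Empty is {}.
Constraint 1 (Z != U) on D(Z)={2,4,8} D(U)={1,3,4,5,7,8}: no change
Constraint 2 (W != Z) on D(W)={4,5,7} D(Z)={2,4,8}: no change
Constraint 3 (Z < U) on D(Z)={2,4,8} D(U)={1,3,4,5,7,8}: Z {2,4,8}->{2,4}; U {1,3,4,5,7,8}->{3,4,5,7,8}
So after constraint 3: D(U) = {3,4,5,7,8}

Answer: {3,4,5,7,8}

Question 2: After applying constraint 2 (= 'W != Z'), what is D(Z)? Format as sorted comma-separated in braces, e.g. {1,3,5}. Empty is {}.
Answer: {2,4,8}

Derivation:
Constraint 1 (Z != U) on D(Z)={2,4,8} D(U)={1,3,4,5,7,8}: no change
Constraint 2 (W != Z) on D(W)={4,5,7} D(Z)={2,4,8}: no change
So after constraint 2: D(Z) = {2,4,8}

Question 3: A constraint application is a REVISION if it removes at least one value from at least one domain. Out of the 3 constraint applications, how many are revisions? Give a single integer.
Answer: 1

Derivation:
Constraint 1 (Z != U) on D(Z)={2,4,8} D(U)={1,3,4,5,7,8}: no change => not a revision
Constraint 2 (W != Z) on D(W)={4,5,7} D(Z)={2,4,8}: no change => not a revision
Constraint 3 (Z < U) on D(Z)={2,4,8} D(U)={1,3,4,5,7,8}: Z {2,4,8}->{2,4}; U {1,3,4,5,7,8}->{3,4,5,7,8} => REVISION
Total revisions = 1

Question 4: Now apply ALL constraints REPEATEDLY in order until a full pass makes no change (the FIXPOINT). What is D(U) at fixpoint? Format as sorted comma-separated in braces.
Answer: {3,4,5,7,8}

Derivation:
pass 0 (initial): D(U)={1,3,4,5,7,8}
pass 1: U {1,3,4,5,7,8}->{3,4,5,7,8}; Z {2,4,8}->{2,4}
pass 2: no change
Fixpoint after 2 passes: D(U) = {3,4,5,7,8}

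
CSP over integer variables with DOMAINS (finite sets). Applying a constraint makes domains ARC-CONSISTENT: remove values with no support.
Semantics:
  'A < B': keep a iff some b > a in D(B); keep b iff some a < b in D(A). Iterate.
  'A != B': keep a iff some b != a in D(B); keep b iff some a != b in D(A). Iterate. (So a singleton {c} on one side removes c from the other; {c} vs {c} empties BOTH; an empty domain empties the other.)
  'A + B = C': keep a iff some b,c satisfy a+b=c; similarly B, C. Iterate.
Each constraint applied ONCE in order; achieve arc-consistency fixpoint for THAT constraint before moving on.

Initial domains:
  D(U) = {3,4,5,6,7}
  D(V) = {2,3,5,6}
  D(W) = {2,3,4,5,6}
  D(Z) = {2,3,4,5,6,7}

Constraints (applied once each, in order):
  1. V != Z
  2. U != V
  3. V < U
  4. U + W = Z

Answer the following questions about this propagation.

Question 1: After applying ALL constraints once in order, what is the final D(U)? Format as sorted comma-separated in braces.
Answer: {3,4,5}

Derivation:
Constraint 1 (V != Z) on D(V)={2,3,5,6} D(Z)={2,3,4,5,6,7}: no change
Constraint 2 (U != V) on D(U)={3,4,5,6,7} D(V)={2,3,5,6}: no change
Constraint 3 (V < U) on D(V)={2,3,5,6} D(U)={3,4,5,6,7}: no change
Constraint 4 (U + W = Z) on D(U)={3,4,5,6,7} D(W)={2,3,4,5,6} D(Z)={2,3,4,5,6,7}: U {3,4,5,6,7}->{3,4,5}; W {2,3,4,5,6}->{2,3,4}; Z {2,3,4,5,6,7}->{5,6,7}
So after all 4 constraints: D(U) = {3,4,5}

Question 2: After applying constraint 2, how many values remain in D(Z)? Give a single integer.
Constraint 1 (V != Z) on D(V)={2,3,5,6} D(Z)={2,3,4,5,6,7}: no change
Constraint 2 (U != V) on D(U)={3,4,5,6,7} D(V)={2,3,5,6}: no change
So after constraint 2: D(Z)={2,3,4,5,6,7}, size = 6

Answer: 6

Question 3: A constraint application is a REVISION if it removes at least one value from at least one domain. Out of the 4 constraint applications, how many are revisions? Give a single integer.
Answer: 1

Derivation:
Constraint 1 (V != Z) on D(V)={2,3,5,6} D(Z)={2,3,4,5,6,7}: no change => not a revision
Constraint 2 (U != V) on D(U)={3,4,5,6,7} D(V)={2,3,5,6}: no change => not a revision
Constraint 3 (V < U) on D(V)={2,3,5,6} D(U)={3,4,5,6,7}: no change => not a revision
Constraint 4 (U + W = Z) on D(U)={3,4,5,6,7} D(W)={2,3,4,5,6} D(Z)={2,3,4,5,6,7}: U {3,4,5,6,7}->{3,4,5}; W {2,3,4,5,6}->{2,3,4}; Z {2,3,4,5,6,7}->{5,6,7} => REVISION
Total revisions = 1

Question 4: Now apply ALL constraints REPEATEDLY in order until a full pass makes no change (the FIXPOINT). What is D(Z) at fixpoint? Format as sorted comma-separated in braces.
pass 0 (initial): D(Z)={2,3,4,5,6,7}
pass 1: U {3,4,5,6,7}->{3,4,5}; W {2,3,4,5,6}->{2,3,4}; Z {2,3,4,5,6,7}->{5,6,7}
pass 2: V {2,3,5,6}->{2,3}
pass 3: no change
Fixpoint after 3 passes: D(Z) = {5,6,7}

Answer: {5,6,7}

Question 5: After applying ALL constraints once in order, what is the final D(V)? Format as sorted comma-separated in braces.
Constraint 1 (V != Z) on D(V)={2,3,5,6} D(Z)={2,3,4,5,6,7}: no change
Constraint 2 (U != V) on D(U)={3,4,5,6,7} D(V)={2,3,5,6}: no change
Constraint 3 (V < U) on D(V)={2,3,5,6} D(U)={3,4,5,6,7}: no change
Constraint 4 (U + W = Z) on D(U)={3,4,5,6,7} D(W)={2,3,4,5,6} D(Z)={2,3,4,5,6,7}: U {3,4,5,6,7}->{3,4,5}; W {2,3,4,5,6}->{2,3,4}; Z {2,3,4,5,6,7}->{5,6,7}
So after all 4 constraints: D(V) = {2,3,5,6}

Answer: {2,3,5,6}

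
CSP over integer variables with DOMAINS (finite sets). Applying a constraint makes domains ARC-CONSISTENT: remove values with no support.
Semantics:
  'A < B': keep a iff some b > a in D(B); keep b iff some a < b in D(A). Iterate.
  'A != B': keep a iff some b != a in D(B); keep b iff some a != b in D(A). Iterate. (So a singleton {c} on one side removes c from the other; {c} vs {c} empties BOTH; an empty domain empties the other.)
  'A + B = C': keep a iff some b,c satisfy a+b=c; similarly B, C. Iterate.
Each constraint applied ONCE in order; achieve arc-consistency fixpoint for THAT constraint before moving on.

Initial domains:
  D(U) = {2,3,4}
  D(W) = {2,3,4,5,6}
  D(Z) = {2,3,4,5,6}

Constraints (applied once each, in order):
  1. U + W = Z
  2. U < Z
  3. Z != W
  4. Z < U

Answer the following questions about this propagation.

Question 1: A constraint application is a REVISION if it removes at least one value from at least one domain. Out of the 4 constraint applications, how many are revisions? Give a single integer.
Answer: 2

Derivation:
Constraint 1 (U + W = Z) on D(U)={2,3,4} D(W)={2,3,4,5,6} D(Z)={2,3,4,5,6}: W {2,3,4,5,6}->{2,3,4}; Z {2,3,4,5,6}->{4,5,6} => REVISION
Constraint 2 (U < Z) on D(U)={2,3,4} D(Z)={4,5,6}: no change => not a revision
Constraint 3 (Z != W) on D(Z)={4,5,6} D(W)={2,3,4}: no change => not a revision
Constraint 4 (Z < U) on D(Z)={4,5,6} D(U)={2,3,4}: Z {4,5,6}->{}; U {2,3,4}->{} => REVISION
Total revisions = 2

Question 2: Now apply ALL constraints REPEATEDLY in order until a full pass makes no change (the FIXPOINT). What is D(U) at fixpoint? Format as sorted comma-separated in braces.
Answer: {}

Derivation:
pass 0 (initial): D(U)={2,3,4}
pass 1: U {2,3,4}->{}; W {2,3,4,5,6}->{2,3,4}; Z {2,3,4,5,6}->{}
pass 2: W {2,3,4}->{}
pass 3: no change
Fixpoint after 3 passes: D(U) = {}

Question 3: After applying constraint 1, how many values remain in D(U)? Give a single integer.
Constraint 1 (U + W = Z) on D(U)={2,3,4} D(W)={2,3,4,5,6} D(Z)={2,3,4,5,6}: W {2,3,4,5,6}->{2,3,4}; Z {2,3,4,5,6}->{4,5,6}
So after constraint 1: D(U)={2,3,4}, size = 3

Answer: 3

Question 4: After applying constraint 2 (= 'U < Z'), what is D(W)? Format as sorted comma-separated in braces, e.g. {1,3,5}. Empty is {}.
Constraint 1 (U + W = Z) on D(U)={2,3,4} D(W)={2,3,4,5,6} D(Z)={2,3,4,5,6}: W {2,3,4,5,6}->{2,3,4}; Z {2,3,4,5,6}->{4,5,6}
Constraint 2 (U < Z) on D(U)={2,3,4} D(Z)={4,5,6}: no change
So after constraint 2: D(W) = {2,3,4}

Answer: {2,3,4}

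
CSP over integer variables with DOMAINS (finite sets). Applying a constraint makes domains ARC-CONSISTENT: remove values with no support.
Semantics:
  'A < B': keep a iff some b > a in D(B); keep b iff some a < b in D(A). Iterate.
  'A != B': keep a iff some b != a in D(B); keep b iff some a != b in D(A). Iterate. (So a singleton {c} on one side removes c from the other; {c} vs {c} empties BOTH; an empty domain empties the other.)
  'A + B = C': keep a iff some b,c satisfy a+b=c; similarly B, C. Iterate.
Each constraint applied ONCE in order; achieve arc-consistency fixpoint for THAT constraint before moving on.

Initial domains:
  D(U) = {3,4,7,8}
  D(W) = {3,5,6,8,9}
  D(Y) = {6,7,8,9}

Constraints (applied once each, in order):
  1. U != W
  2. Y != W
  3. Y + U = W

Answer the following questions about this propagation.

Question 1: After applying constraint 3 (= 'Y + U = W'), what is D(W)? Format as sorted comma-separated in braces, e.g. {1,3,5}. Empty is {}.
Constraint 1 (U != W) on D(U)={3,4,7,8} D(W)={3,5,6,8,9}: no change
Constraint 2 (Y != W) on D(Y)={6,7,8,9} D(W)={3,5,6,8,9}: no change
Constraint 3 (Y + U = W) on D(Y)={6,7,8,9} D(U)={3,4,7,8} D(W)={3,5,6,8,9}: Y {6,7,8,9}->{6}; U {3,4,7,8}->{3}; W {3,5,6,8,9}->{9}
So after constraint 3: D(W) = {9}

Answer: {9}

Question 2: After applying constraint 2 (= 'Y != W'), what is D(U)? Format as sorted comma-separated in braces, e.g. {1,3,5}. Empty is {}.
Constraint 1 (U != W) on D(U)={3,4,7,8} D(W)={3,5,6,8,9}: no change
Constraint 2 (Y != W) on D(Y)={6,7,8,9} D(W)={3,5,6,8,9}: no change
So after constraint 2: D(U) = {3,4,7,8}

Answer: {3,4,7,8}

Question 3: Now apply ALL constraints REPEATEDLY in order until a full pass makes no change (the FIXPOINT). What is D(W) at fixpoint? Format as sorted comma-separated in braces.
pass 0 (initial): D(W)={3,5,6,8,9}
pass 1: U {3,4,7,8}->{3}; W {3,5,6,8,9}->{9}; Y {6,7,8,9}->{6}
pass 2: no change
Fixpoint after 2 passes: D(W) = {9}

Answer: {9}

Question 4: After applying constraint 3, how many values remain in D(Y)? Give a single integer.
Answer: 1

Derivation:
Constraint 1 (U != W) on D(U)={3,4,7,8} D(W)={3,5,6,8,9}: no change
Constraint 2 (Y != W) on D(Y)={6,7,8,9} D(W)={3,5,6,8,9}: no change
Constraint 3 (Y + U = W) on D(Y)={6,7,8,9} D(U)={3,4,7,8} D(W)={3,5,6,8,9}: Y {6,7,8,9}->{6}; U {3,4,7,8}->{3}; W {3,5,6,8,9}->{9}
So after constraint 3: D(Y)={6}, size = 1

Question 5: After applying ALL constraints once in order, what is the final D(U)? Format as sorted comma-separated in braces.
Answer: {3}

Derivation:
Constraint 1 (U != W) on D(U)={3,4,7,8} D(W)={3,5,6,8,9}: no change
Constraint 2 (Y != W) on D(Y)={6,7,8,9} D(W)={3,5,6,8,9}: no change
Constraint 3 (Y + U = W) on D(Y)={6,7,8,9} D(U)={3,4,7,8} D(W)={3,5,6,8,9}: Y {6,7,8,9}->{6}; U {3,4,7,8}->{3}; W {3,5,6,8,9}->{9}
So after all 3 constraints: D(U) = {3}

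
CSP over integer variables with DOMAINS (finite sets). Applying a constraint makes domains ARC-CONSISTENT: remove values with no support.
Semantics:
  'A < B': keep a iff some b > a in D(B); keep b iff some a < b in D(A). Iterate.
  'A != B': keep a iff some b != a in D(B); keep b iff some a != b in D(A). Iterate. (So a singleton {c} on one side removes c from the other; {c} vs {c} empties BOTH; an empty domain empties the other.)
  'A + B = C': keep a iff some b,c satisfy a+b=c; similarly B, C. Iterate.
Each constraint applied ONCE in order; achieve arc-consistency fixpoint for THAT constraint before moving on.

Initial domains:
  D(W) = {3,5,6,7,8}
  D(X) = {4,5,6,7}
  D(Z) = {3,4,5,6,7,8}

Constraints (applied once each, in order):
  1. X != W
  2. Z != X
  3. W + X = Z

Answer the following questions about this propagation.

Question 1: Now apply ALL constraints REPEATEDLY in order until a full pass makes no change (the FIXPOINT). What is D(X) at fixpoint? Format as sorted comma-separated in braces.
Answer: {4,5}

Derivation:
pass 0 (initial): D(X)={4,5,6,7}
pass 1: W {3,5,6,7,8}->{3}; X {4,5,6,7}->{4,5}; Z {3,4,5,6,7,8}->{7,8}
pass 2: no change
Fixpoint after 2 passes: D(X) = {4,5}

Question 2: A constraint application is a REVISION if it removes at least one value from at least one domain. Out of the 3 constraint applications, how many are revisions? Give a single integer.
Constraint 1 (X != W) on D(X)={4,5,6,7} D(W)={3,5,6,7,8}: no change => not a revision
Constraint 2 (Z != X) on D(Z)={3,4,5,6,7,8} D(X)={4,5,6,7}: no change => not a revision
Constraint 3 (W + X = Z) on D(W)={3,5,6,7,8} D(X)={4,5,6,7} D(Z)={3,4,5,6,7,8}: W {3,5,6,7,8}->{3}; X {4,5,6,7}->{4,5}; Z {3,4,5,6,7,8}->{7,8} => REVISION
Total revisions = 1

Answer: 1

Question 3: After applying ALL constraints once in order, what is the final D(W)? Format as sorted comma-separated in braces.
Constraint 1 (X != W) on D(X)={4,5,6,7} D(W)={3,5,6,7,8}: no change
Constraint 2 (Z != X) on D(Z)={3,4,5,6,7,8} D(X)={4,5,6,7}: no change
Constraint 3 (W + X = Z) on D(W)={3,5,6,7,8} D(X)={4,5,6,7} D(Z)={3,4,5,6,7,8}: W {3,5,6,7,8}->{3}; X {4,5,6,7}->{4,5}; Z {3,4,5,6,7,8}->{7,8}
So after all 3 constraints: D(W) = {3}

Answer: {3}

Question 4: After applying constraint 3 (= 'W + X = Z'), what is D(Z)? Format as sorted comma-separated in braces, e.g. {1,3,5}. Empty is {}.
Answer: {7,8}

Derivation:
Constraint 1 (X != W) on D(X)={4,5,6,7} D(W)={3,5,6,7,8}: no change
Constraint 2 (Z != X) on D(Z)={3,4,5,6,7,8} D(X)={4,5,6,7}: no change
Constraint 3 (W + X = Z) on D(W)={3,5,6,7,8} D(X)={4,5,6,7} D(Z)={3,4,5,6,7,8}: W {3,5,6,7,8}->{3}; X {4,5,6,7}->{4,5}; Z {3,4,5,6,7,8}->{7,8}
So after constraint 3: D(Z) = {7,8}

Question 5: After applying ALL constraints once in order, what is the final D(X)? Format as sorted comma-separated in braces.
Answer: {4,5}

Derivation:
Constraint 1 (X != W) on D(X)={4,5,6,7} D(W)={3,5,6,7,8}: no change
Constraint 2 (Z != X) on D(Z)={3,4,5,6,7,8} D(X)={4,5,6,7}: no change
Constraint 3 (W + X = Z) on D(W)={3,5,6,7,8} D(X)={4,5,6,7} D(Z)={3,4,5,6,7,8}: W {3,5,6,7,8}->{3}; X {4,5,6,7}->{4,5}; Z {3,4,5,6,7,8}->{7,8}
So after all 3 constraints: D(X) = {4,5}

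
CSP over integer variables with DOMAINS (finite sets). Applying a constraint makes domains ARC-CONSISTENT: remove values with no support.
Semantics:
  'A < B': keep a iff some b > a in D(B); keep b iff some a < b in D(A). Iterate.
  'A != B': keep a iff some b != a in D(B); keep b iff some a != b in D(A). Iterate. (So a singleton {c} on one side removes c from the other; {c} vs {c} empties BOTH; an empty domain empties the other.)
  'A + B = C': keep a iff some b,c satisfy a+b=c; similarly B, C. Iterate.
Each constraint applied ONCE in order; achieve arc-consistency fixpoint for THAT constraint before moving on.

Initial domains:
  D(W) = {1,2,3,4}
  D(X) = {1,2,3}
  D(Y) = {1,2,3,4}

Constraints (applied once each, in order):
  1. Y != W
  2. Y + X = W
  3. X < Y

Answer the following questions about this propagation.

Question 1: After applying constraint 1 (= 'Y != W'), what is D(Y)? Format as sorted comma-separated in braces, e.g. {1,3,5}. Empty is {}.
Answer: {1,2,3,4}

Derivation:
Constraint 1 (Y != W) on D(Y)={1,2,3,4} D(W)={1,2,3,4}: no change
So after constraint 1: D(Y) = {1,2,3,4}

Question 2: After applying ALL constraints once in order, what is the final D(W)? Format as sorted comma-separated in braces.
Constraint 1 (Y != W) on D(Y)={1,2,3,4} D(W)={1,2,3,4}: no change
Constraint 2 (Y + X = W) on D(Y)={1,2,3,4} D(X)={1,2,3} D(W)={1,2,3,4}: Y {1,2,3,4}->{1,2,3}; W {1,2,3,4}->{2,3,4}
Constraint 3 (X < Y) on D(X)={1,2,3} D(Y)={1,2,3}: X {1,2,3}->{1,2}; Y {1,2,3}->{2,3}
So after all 3 constraints: D(W) = {2,3,4}

Answer: {2,3,4}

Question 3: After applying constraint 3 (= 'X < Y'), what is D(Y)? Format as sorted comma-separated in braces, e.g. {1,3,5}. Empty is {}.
Constraint 1 (Y != W) on D(Y)={1,2,3,4} D(W)={1,2,3,4}: no change
Constraint 2 (Y + X = W) on D(Y)={1,2,3,4} D(X)={1,2,3} D(W)={1,2,3,4}: Y {1,2,3,4}->{1,2,3}; W {1,2,3,4}->{2,3,4}
Constraint 3 (X < Y) on D(X)={1,2,3} D(Y)={1,2,3}: X {1,2,3}->{1,2}; Y {1,2,3}->{2,3}
So after constraint 3: D(Y) = {2,3}

Answer: {2,3}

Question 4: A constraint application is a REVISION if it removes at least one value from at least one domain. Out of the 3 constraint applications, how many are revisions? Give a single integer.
Answer: 2

Derivation:
Constraint 1 (Y != W) on D(Y)={1,2,3,4} D(W)={1,2,3,4}: no change => not a revision
Constraint 2 (Y + X = W) on D(Y)={1,2,3,4} D(X)={1,2,3} D(W)={1,2,3,4}: Y {1,2,3,4}->{1,2,3}; W {1,2,3,4}->{2,3,4} => REVISION
Constraint 3 (X < Y) on D(X)={1,2,3} D(Y)={1,2,3}: X {1,2,3}->{1,2}; Y {1,2,3}->{2,3} => REVISION
Total revisions = 2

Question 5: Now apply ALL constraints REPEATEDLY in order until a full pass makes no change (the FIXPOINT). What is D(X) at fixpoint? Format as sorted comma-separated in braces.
Answer: {1,2}

Derivation:
pass 0 (initial): D(X)={1,2,3}
pass 1: W {1,2,3,4}->{2,3,4}; X {1,2,3}->{1,2}; Y {1,2,3,4}->{2,3}
pass 2: W {2,3,4}->{3,4}
pass 3: no change
Fixpoint after 3 passes: D(X) = {1,2}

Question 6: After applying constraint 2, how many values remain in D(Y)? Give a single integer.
Answer: 3

Derivation:
Constraint 1 (Y != W) on D(Y)={1,2,3,4} D(W)={1,2,3,4}: no change
Constraint 2 (Y + X = W) on D(Y)={1,2,3,4} D(X)={1,2,3} D(W)={1,2,3,4}: Y {1,2,3,4}->{1,2,3}; W {1,2,3,4}->{2,3,4}
So after constraint 2: D(Y)={1,2,3}, size = 3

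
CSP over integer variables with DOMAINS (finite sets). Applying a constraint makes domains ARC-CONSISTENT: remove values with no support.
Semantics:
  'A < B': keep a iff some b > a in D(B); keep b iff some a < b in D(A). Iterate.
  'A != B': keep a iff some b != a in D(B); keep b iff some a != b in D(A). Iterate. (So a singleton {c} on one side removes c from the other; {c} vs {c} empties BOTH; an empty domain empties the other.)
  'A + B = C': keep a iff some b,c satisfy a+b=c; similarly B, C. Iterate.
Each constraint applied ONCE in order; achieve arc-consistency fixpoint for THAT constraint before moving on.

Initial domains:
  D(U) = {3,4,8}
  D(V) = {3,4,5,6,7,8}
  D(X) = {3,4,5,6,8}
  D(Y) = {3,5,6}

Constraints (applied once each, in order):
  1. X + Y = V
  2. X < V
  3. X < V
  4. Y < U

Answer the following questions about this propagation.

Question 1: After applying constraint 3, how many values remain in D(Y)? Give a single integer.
Constraint 1 (X + Y = V) on D(X)={3,4,5,6,8} D(Y)={3,5,6} D(V)={3,4,5,6,7,8}: X {3,4,5,6,8}->{3,4,5}; Y {3,5,6}->{3,5}; V {3,4,5,6,7,8}->{6,7,8}
Constraint 2 (X < V) on D(X)={3,4,5} D(V)={6,7,8}: no change
Constraint 3 (X < V) on D(X)={3,4,5} D(V)={6,7,8}: no change
So after constraint 3: D(Y)={3,5}, size = 2

Answer: 2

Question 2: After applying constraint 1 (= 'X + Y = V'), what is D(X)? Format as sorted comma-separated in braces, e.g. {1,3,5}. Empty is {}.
Answer: {3,4,5}

Derivation:
Constraint 1 (X + Y = V) on D(X)={3,4,5,6,8} D(Y)={3,5,6} D(V)={3,4,5,6,7,8}: X {3,4,5,6,8}->{3,4,5}; Y {3,5,6}->{3,5}; V {3,4,5,6,7,8}->{6,7,8}
So after constraint 1: D(X) = {3,4,5}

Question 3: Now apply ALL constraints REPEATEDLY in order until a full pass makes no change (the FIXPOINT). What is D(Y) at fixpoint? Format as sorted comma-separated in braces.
pass 0 (initial): D(Y)={3,5,6}
pass 1: U {3,4,8}->{4,8}; V {3,4,5,6,7,8}->{6,7,8}; X {3,4,5,6,8}->{3,4,5}; Y {3,5,6}->{3,5}
pass 2: no change
Fixpoint after 2 passes: D(Y) = {3,5}

Answer: {3,5}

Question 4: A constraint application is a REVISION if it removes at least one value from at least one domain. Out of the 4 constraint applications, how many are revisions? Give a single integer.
Answer: 2

Derivation:
Constraint 1 (X + Y = V) on D(X)={3,4,5,6,8} D(Y)={3,5,6} D(V)={3,4,5,6,7,8}: X {3,4,5,6,8}->{3,4,5}; Y {3,5,6}->{3,5}; V {3,4,5,6,7,8}->{6,7,8} => REVISION
Constraint 2 (X < V) on D(X)={3,4,5} D(V)={6,7,8}: no change => not a revision
Constraint 3 (X < V) on D(X)={3,4,5} D(V)={6,7,8}: no change => not a revision
Constraint 4 (Y < U) on D(Y)={3,5} D(U)={3,4,8}: U {3,4,8}->{4,8} => REVISION
Total revisions = 2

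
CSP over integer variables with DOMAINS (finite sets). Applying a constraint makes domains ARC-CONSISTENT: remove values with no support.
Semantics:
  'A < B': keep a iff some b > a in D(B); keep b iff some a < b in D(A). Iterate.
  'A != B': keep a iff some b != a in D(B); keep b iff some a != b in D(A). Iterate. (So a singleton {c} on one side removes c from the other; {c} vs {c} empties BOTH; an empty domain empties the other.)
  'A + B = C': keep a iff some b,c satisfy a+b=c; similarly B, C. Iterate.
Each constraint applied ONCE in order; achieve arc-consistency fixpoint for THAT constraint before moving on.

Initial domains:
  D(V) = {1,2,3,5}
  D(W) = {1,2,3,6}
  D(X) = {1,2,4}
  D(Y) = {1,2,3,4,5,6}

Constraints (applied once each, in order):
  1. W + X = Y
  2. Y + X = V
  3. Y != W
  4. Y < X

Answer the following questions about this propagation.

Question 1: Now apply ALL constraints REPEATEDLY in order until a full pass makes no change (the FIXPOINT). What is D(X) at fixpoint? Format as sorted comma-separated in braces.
Answer: {}

Derivation:
pass 0 (initial): D(X)={1,2,4}
pass 1: V {1,2,3,5}->{3,5}; W {1,2,3,6}->{1,2,3}; X {1,2,4}->{}; Y {1,2,3,4,5,6}->{}
pass 2: V {3,5}->{}; W {1,2,3}->{}
pass 3: no change
Fixpoint after 3 passes: D(X) = {}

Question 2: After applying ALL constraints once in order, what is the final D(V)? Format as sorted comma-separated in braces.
Constraint 1 (W + X = Y) on D(W)={1,2,3,6} D(X)={1,2,4} D(Y)={1,2,3,4,5,6}: W {1,2,3,6}->{1,2,3}; Y {1,2,3,4,5,6}->{2,3,4,5,6}
Constraint 2 (Y + X = V) on D(Y)={2,3,4,5,6} D(X)={1,2,4} D(V)={1,2,3,5}: Y {2,3,4,5,6}->{2,3,4}; X {1,2,4}->{1,2}; V {1,2,3,5}->{3,5}
Constraint 3 (Y != W) on D(Y)={2,3,4} D(W)={1,2,3}: no change
Constraint 4 (Y < X) on D(Y)={2,3,4} D(X)={1,2}: Y {2,3,4}->{}; X {1,2}->{}
So after all 4 constraints: D(V) = {3,5}

Answer: {3,5}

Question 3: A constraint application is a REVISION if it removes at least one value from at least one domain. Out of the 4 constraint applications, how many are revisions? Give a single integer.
Constraint 1 (W + X = Y) on D(W)={1,2,3,6} D(X)={1,2,4} D(Y)={1,2,3,4,5,6}: W {1,2,3,6}->{1,2,3}; Y {1,2,3,4,5,6}->{2,3,4,5,6} => REVISION
Constraint 2 (Y + X = V) on D(Y)={2,3,4,5,6} D(X)={1,2,4} D(V)={1,2,3,5}: Y {2,3,4,5,6}->{2,3,4}; X {1,2,4}->{1,2}; V {1,2,3,5}->{3,5} => REVISION
Constraint 3 (Y != W) on D(Y)={2,3,4} D(W)={1,2,3}: no change => not a revision
Constraint 4 (Y < X) on D(Y)={2,3,4} D(X)={1,2}: Y {2,3,4}->{}; X {1,2}->{} => REVISION
Total revisions = 3

Answer: 3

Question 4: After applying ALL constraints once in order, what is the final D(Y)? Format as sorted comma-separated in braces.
Constraint 1 (W + X = Y) on D(W)={1,2,3,6} D(X)={1,2,4} D(Y)={1,2,3,4,5,6}: W {1,2,3,6}->{1,2,3}; Y {1,2,3,4,5,6}->{2,3,4,5,6}
Constraint 2 (Y + X = V) on D(Y)={2,3,4,5,6} D(X)={1,2,4} D(V)={1,2,3,5}: Y {2,3,4,5,6}->{2,3,4}; X {1,2,4}->{1,2}; V {1,2,3,5}->{3,5}
Constraint 3 (Y != W) on D(Y)={2,3,4} D(W)={1,2,3}: no change
Constraint 4 (Y < X) on D(Y)={2,3,4} D(X)={1,2}: Y {2,3,4}->{}; X {1,2}->{}
So after all 4 constraints: D(Y) = {}

Answer: {}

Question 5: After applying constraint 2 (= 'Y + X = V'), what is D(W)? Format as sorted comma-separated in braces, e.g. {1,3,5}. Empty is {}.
Answer: {1,2,3}

Derivation:
Constraint 1 (W + X = Y) on D(W)={1,2,3,6} D(X)={1,2,4} D(Y)={1,2,3,4,5,6}: W {1,2,3,6}->{1,2,3}; Y {1,2,3,4,5,6}->{2,3,4,5,6}
Constraint 2 (Y + X = V) on D(Y)={2,3,4,5,6} D(X)={1,2,4} D(V)={1,2,3,5}: Y {2,3,4,5,6}->{2,3,4}; X {1,2,4}->{1,2}; V {1,2,3,5}->{3,5}
So after constraint 2: D(W) = {1,2,3}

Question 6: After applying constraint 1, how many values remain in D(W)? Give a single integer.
Constraint 1 (W + X = Y) on D(W)={1,2,3,6} D(X)={1,2,4} D(Y)={1,2,3,4,5,6}: W {1,2,3,6}->{1,2,3}; Y {1,2,3,4,5,6}->{2,3,4,5,6}
So after constraint 1: D(W)={1,2,3}, size = 3

Answer: 3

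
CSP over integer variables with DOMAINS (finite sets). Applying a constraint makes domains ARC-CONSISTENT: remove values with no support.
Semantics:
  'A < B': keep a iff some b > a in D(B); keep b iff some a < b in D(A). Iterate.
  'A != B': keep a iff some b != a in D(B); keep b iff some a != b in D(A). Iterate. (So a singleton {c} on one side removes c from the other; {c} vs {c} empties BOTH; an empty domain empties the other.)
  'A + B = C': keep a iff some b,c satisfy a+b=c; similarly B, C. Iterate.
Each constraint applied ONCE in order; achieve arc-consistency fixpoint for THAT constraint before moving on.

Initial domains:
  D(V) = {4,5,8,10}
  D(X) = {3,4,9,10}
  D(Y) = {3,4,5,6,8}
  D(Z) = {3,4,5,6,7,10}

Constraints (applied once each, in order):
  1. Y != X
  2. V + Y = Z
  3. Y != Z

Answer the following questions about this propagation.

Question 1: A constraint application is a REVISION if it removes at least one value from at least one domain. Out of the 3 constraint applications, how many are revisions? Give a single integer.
Answer: 1

Derivation:
Constraint 1 (Y != X) on D(Y)={3,4,5,6,8} D(X)={3,4,9,10}: no change => not a revision
Constraint 2 (V + Y = Z) on D(V)={4,5,8,10} D(Y)={3,4,5,6,8} D(Z)={3,4,5,6,7,10}: V {4,5,8,10}->{4,5}; Y {3,4,5,6,8}->{3,5,6}; Z {3,4,5,6,7,10}->{7,10} => REVISION
Constraint 3 (Y != Z) on D(Y)={3,5,6} D(Z)={7,10}: no change => not a revision
Total revisions = 1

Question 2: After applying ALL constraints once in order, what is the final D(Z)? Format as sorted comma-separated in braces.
Answer: {7,10}

Derivation:
Constraint 1 (Y != X) on D(Y)={3,4,5,6,8} D(X)={3,4,9,10}: no change
Constraint 2 (V + Y = Z) on D(V)={4,5,8,10} D(Y)={3,4,5,6,8} D(Z)={3,4,5,6,7,10}: V {4,5,8,10}->{4,5}; Y {3,4,5,6,8}->{3,5,6}; Z {3,4,5,6,7,10}->{7,10}
Constraint 3 (Y != Z) on D(Y)={3,5,6} D(Z)={7,10}: no change
So after all 3 constraints: D(Z) = {7,10}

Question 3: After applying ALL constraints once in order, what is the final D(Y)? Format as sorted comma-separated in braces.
Answer: {3,5,6}

Derivation:
Constraint 1 (Y != X) on D(Y)={3,4,5,6,8} D(X)={3,4,9,10}: no change
Constraint 2 (V + Y = Z) on D(V)={4,5,8,10} D(Y)={3,4,5,6,8} D(Z)={3,4,5,6,7,10}: V {4,5,8,10}->{4,5}; Y {3,4,5,6,8}->{3,5,6}; Z {3,4,5,6,7,10}->{7,10}
Constraint 3 (Y != Z) on D(Y)={3,5,6} D(Z)={7,10}: no change
So after all 3 constraints: D(Y) = {3,5,6}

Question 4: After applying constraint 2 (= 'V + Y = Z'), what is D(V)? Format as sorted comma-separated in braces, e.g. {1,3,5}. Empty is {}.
Constraint 1 (Y != X) on D(Y)={3,4,5,6,8} D(X)={3,4,9,10}: no change
Constraint 2 (V + Y = Z) on D(V)={4,5,8,10} D(Y)={3,4,5,6,8} D(Z)={3,4,5,6,7,10}: V {4,5,8,10}->{4,5}; Y {3,4,5,6,8}->{3,5,6}; Z {3,4,5,6,7,10}->{7,10}
So after constraint 2: D(V) = {4,5}

Answer: {4,5}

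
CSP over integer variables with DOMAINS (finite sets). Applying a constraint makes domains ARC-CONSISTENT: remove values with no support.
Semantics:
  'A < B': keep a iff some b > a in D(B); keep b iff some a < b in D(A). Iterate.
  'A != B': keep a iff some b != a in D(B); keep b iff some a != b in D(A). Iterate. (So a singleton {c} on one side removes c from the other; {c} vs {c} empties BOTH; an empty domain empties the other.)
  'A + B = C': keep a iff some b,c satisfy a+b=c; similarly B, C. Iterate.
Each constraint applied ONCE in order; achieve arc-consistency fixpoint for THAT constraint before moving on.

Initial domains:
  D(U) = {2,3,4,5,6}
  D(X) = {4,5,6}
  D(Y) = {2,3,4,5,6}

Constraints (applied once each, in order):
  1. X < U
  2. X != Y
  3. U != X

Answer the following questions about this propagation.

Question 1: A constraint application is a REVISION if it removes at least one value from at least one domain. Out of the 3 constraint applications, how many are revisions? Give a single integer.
Answer: 1

Derivation:
Constraint 1 (X < U) on D(X)={4,5,6} D(U)={2,3,4,5,6}: X {4,5,6}->{4,5}; U {2,3,4,5,6}->{5,6} => REVISION
Constraint 2 (X != Y) on D(X)={4,5} D(Y)={2,3,4,5,6}: no change => not a revision
Constraint 3 (U != X) on D(U)={5,6} D(X)={4,5}: no change => not a revision
Total revisions = 1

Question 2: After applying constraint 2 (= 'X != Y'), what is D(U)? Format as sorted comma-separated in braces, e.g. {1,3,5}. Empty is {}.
Answer: {5,6}

Derivation:
Constraint 1 (X < U) on D(X)={4,5,6} D(U)={2,3,4,5,6}: X {4,5,6}->{4,5}; U {2,3,4,5,6}->{5,6}
Constraint 2 (X != Y) on D(X)={4,5} D(Y)={2,3,4,5,6}: no change
So after constraint 2: D(U) = {5,6}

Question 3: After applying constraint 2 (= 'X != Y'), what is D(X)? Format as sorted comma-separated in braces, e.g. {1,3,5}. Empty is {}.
Answer: {4,5}

Derivation:
Constraint 1 (X < U) on D(X)={4,5,6} D(U)={2,3,4,5,6}: X {4,5,6}->{4,5}; U {2,3,4,5,6}->{5,6}
Constraint 2 (X != Y) on D(X)={4,5} D(Y)={2,3,4,5,6}: no change
So after constraint 2: D(X) = {4,5}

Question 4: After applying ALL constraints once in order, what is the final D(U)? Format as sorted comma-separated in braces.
Constraint 1 (X < U) on D(X)={4,5,6} D(U)={2,3,4,5,6}: X {4,5,6}->{4,5}; U {2,3,4,5,6}->{5,6}
Constraint 2 (X != Y) on D(X)={4,5} D(Y)={2,3,4,5,6}: no change
Constraint 3 (U != X) on D(U)={5,6} D(X)={4,5}: no change
So after all 3 constraints: D(U) = {5,6}

Answer: {5,6}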